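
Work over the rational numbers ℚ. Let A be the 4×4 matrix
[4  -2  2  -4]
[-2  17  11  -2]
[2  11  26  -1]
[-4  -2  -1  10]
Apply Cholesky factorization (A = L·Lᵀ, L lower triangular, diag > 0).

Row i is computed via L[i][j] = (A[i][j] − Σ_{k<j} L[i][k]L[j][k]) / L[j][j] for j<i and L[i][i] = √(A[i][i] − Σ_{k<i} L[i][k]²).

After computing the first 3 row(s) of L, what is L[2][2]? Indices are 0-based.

Step 1: L[0][0] = √(4) = 2.
  L[1][0] = (-2) / L[0][0] = -1.
Step 2: L[1][1] = √(16) = 4.
  L[2][0] = (2) / L[0][0] = 1.
  L[2][1] = (12) / L[1][1] = 3.
Step 3: L[2][2] = √(16) = 4.

L[2][2] = 4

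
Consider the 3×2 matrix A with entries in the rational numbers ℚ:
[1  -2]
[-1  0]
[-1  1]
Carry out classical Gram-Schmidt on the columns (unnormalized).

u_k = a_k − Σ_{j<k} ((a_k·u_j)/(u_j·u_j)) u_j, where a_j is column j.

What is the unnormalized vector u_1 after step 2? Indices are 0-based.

u_1 = (-1, -1, 0)

Step 1: u_0 = a_0 = (1, -1, -1).
Step 2: u_1 = a_1 − (-1)·u_0 = (-1, -1, 0).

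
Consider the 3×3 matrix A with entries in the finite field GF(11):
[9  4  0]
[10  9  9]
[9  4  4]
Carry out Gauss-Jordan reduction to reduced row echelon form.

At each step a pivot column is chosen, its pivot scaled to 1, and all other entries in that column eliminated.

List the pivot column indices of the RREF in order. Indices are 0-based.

[1] R0 /= 9  ⇒  (1, 9, 0)
     R1 -= 10·R0  ⇒  (0, 7, 9)
     R2 -= 9·R0  ⇒  (0, 0, 4)
[2] R1 /= 7  ⇒  (0, 1, 6)
     R0 -= 9·R1  ⇒  (1, 0, 1)
[3] R2 /= 4  ⇒  (0, 0, 1)
     R0 -= 1·R2  ⇒  (1, 0, 0)
     R1 -= 6·R2  ⇒  (0, 1, 0)

pivot columns: 0, 1, 2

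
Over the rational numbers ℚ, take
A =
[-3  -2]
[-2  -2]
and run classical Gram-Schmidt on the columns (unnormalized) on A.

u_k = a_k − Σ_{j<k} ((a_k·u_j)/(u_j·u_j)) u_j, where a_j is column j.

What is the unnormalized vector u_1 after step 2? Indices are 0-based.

Step 1: u_0 = a_0 = (-3, -2).
Step 2: u_1 = a_1 − (10/13)·u_0 = (4/13, -6/13).

u_1 = (4/13, -6/13)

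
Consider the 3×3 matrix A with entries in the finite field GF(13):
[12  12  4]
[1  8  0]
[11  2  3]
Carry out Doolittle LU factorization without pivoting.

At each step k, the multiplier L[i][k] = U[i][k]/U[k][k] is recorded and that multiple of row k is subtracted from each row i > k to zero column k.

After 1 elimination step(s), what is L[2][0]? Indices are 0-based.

k=0: U[0][0]=12
  eliminate (1,0): mult=12, new row 1: (0, 7, 4); set L[1][0]=12
  eliminate (2,0): mult=2, new row 2: (0, 4, 8); set L[2][0]=2

L[2][0] = 2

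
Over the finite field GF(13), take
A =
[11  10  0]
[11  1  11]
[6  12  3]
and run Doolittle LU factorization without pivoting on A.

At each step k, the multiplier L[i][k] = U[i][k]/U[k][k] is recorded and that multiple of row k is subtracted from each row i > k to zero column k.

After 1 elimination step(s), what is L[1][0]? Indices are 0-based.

L[1][0] = 1

[col 0] pivot 11
  R1 -= 1*R0 → (0, 4, 11)  (L[1][0] := 1)
  R2 -= 10*R0 → (0, 3, 3)  (L[2][0] := 10)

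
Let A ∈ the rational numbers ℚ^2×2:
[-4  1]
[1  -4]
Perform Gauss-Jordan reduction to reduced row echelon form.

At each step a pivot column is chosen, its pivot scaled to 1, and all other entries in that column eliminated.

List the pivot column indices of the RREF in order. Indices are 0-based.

step 1: normalize row 0 (÷-4) = (1, -1/4)
  row 1: subtract 1×row0 = (0, -15/4)
step 2: normalize row 1 (÷-15/4) = (0, 1)
  row 0: subtract -1/4×row1 = (1, 0)

pivot columns: 0, 1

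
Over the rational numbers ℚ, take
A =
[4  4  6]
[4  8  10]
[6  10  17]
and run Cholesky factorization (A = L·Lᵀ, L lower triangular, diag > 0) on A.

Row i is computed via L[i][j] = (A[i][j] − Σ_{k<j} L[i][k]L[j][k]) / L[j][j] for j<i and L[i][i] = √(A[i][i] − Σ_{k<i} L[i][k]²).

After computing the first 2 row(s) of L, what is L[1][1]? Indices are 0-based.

L[1][1] = 2

Step 1: L[0][0] = √(4) = 2.
  L[1][0] = (4) / L[0][0] = 2.
Step 2: L[1][1] = √(4) = 2.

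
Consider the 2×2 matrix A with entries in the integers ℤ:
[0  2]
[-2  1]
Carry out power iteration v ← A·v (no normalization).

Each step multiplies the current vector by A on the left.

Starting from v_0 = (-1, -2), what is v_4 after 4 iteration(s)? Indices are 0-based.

v_0 = (-1, -2).
v_1 = A·v_0 = (-4, 0).
v_2 = A·v_1 = (0, 8).
v_3 = A·v_2 = (16, 8).
v_4 = A·v_3 = (16, -24).

v_4 = (16, -24)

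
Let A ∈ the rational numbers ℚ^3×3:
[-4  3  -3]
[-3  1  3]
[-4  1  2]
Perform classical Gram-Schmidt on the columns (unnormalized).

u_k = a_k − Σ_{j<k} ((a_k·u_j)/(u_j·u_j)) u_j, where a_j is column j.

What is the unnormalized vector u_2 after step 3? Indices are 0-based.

Step 1: u_0 = a_0 = (-4, -3, -4).
Step 2: u_1 = a_1 − (-19/41)·u_0 = (47/41, -16/41, -35/41).
Step 3: u_2 = a_2 − (-5/41)·u_0 − (-259/90)·u_1 = (-17/90, 68/45, -17/18).

u_2 = (-17/90, 68/45, -17/18)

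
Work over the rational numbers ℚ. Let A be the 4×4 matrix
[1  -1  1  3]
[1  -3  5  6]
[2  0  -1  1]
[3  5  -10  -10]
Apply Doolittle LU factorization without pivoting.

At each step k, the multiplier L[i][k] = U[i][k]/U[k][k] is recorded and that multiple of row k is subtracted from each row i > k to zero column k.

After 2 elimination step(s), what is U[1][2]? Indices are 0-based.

U[1][2] = 4

[col 0] pivot 1
  R1 -= 1*R0 → (0, -2, 4, 3)  (L[1][0] := 1)
  R2 -= 2*R0 → (0, 2, -3, -5)  (L[2][0] := 2)
  R3 -= 3*R0 → (0, 8, -13, -19)  (L[3][0] := 3)
[col 1] pivot -2
  R2 -= -1*R1 → (0, 0, 1, -2)  (L[2][1] := -1)
  R3 -= -4*R1 → (0, 0, 3, -7)  (L[3][1] := -4)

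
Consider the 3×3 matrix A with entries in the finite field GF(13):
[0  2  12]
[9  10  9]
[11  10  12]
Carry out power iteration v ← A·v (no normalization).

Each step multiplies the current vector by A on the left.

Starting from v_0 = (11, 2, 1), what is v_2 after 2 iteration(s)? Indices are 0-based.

v_0 = (11, 2, 1).
v_1 = A·v_0 = (3, 11, 10).
v_2 = A·v_1 = (12, 6, 3).

v_2 = (12, 6, 3)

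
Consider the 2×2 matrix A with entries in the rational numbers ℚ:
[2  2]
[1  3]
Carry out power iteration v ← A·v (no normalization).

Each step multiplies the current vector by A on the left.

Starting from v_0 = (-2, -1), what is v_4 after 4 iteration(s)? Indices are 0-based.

v_4 = (-342, -341)

v_0 = (-2, -1).
v_1 = A·v_0 = (-6, -5).
v_2 = A·v_1 = (-22, -21).
v_3 = A·v_2 = (-86, -85).
v_4 = A·v_3 = (-342, -341).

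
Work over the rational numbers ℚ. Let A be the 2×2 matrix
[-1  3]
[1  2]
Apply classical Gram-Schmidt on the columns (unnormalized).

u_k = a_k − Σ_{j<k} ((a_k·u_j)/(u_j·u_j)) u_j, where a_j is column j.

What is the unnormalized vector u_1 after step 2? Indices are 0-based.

u_1 = (5/2, 5/2)

Step 1: u_0 = a_0 = (-1, 1).
Step 2: u_1 = a_1 − (-1/2)·u_0 = (5/2, 5/2).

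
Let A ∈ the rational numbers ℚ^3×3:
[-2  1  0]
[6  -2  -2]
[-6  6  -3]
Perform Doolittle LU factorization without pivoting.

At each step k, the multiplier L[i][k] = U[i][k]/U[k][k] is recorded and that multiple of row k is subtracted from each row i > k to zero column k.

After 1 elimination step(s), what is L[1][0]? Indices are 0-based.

k=0: U[0][0]=-2
  eliminate (1,0): mult=-3, new row 1: (0, 1, -2); set L[1][0]=-3
  eliminate (2,0): mult=3, new row 2: (0, 3, -3); set L[2][0]=3

L[1][0] = -3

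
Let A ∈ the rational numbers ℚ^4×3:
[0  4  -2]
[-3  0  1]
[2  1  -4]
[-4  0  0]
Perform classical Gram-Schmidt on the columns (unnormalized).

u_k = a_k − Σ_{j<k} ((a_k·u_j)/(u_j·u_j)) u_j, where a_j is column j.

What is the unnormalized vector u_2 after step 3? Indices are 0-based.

u_2 = (2/3, 0, -8/3, -4/3)

Step 1: u_0 = a_0 = (0, -3, 2, -4).
Step 2: u_1 = a_1 − (2/29)·u_0 = (4, 6/29, 25/29, 8/29).
Step 3: u_2 = a_2 − (-11/29)·u_0 − (-2/3)·u_1 = (2/3, 0, -8/3, -4/3).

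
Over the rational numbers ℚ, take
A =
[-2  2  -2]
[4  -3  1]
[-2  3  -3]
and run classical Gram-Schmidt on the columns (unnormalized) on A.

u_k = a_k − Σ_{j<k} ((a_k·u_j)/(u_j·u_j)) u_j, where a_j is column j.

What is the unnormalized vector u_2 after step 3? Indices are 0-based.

Step 1: u_0 = a_0 = (-2, 4, -2).
Step 2: u_1 = a_1 − (-11/12)·u_0 = (1/6, 2/3, 7/6).
Step 3: u_2 = a_2 − (7/12)·u_0 − (-19/11)·u_1 = (-6/11, -2/11, 2/11).

u_2 = (-6/11, -2/11, 2/11)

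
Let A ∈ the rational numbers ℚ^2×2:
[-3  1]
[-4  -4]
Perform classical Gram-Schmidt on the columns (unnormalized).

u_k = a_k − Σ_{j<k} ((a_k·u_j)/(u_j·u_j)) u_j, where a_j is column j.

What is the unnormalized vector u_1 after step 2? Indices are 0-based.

u_1 = (64/25, -48/25)

Step 1: u_0 = a_0 = (-3, -4).
Step 2: u_1 = a_1 − (13/25)·u_0 = (64/25, -48/25).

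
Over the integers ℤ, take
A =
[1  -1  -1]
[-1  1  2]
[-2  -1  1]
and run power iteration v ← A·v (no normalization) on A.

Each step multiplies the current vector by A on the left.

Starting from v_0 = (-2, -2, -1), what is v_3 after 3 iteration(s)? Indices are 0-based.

v_0 = (-2, -2, -1).
v_1 = A·v_0 = (1, -2, 5).
v_2 = A·v_1 = (-2, 7, 5).
v_3 = A·v_2 = (-14, 19, 2).

v_3 = (-14, 19, 2)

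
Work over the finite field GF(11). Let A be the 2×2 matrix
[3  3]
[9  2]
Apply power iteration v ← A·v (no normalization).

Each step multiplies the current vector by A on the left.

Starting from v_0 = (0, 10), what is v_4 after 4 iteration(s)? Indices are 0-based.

v_4 = (7, 3)

v_0 = (0, 10).
v_1 = A·v_0 = (8, 9).
v_2 = A·v_1 = (7, 2).
v_3 = A·v_2 = (5, 1).
v_4 = A·v_3 = (7, 3).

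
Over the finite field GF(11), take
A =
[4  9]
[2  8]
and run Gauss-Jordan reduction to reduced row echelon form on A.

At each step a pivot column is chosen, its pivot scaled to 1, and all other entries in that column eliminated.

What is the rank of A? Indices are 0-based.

rank = 2

step 1: normalize row 0 (÷4) = (1, 5)
  row 1: subtract 2×row0 = (0, 9)
step 2: normalize row 1 (÷9) = (0, 1)
  row 0: subtract 5×row1 = (1, 0)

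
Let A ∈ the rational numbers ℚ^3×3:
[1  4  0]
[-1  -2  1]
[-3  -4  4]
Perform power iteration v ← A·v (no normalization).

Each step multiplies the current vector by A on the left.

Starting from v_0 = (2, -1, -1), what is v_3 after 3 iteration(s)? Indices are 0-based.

v_0 = (2, -1, -1).
v_1 = A·v_0 = (-2, -1, -6).
v_2 = A·v_1 = (-6, -2, -14).
v_3 = A·v_2 = (-14, -4, -30).

v_3 = (-14, -4, -30)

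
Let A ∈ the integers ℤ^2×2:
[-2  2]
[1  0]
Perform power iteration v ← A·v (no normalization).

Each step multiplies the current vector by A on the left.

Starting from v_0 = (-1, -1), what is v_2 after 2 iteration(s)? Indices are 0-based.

v_0 = (-1, -1).
v_1 = A·v_0 = (0, -1).
v_2 = A·v_1 = (-2, 0).

v_2 = (-2, 0)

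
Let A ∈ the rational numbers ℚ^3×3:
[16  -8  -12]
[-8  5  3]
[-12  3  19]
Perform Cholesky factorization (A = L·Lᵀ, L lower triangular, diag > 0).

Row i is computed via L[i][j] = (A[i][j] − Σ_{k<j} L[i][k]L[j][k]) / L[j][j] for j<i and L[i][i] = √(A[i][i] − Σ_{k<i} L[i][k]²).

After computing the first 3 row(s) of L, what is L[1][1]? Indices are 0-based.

L[1][1] = 1

Step 1: L[0][0] = √(16) = 4.
  L[1][0] = (-8) / L[0][0] = -2.
Step 2: L[1][1] = √(1) = 1.
  L[2][0] = (-12) / L[0][0] = -3.
  L[2][1] = (-3) / L[1][1] = -3.
Step 3: L[2][2] = √(1) = 1.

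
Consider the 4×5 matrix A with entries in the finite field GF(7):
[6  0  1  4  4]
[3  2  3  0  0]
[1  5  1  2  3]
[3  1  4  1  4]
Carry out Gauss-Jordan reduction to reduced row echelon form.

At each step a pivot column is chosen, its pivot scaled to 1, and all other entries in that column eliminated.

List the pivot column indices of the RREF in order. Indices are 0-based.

pivot columns: 0, 1, 2, 3

pivot(0,0)=6: scale R0 → (1, 0, 6, 3, 3)
  clear (1,0): R1 −= (3)R0 → (0, 2, 6, 5, 5)
  clear (2,0): R2 −= (1)R0 → (0, 5, 2, 6, 0)
  clear (3,0): R3 −= (3)R0 → (0, 1, 0, 6, 2)
pivot(1,1)=2: scale R1 → (0, 1, 3, 6, 6)
  clear (2,1): R2 −= (5)R1 → (0, 0, 1, 4, 5)
  clear (3,1): R3 −= (1)R1 → (0, 0, 4, 0, 3)
pivot(2,2)=1: scale R2 → (0, 0, 1, 4, 5)
  clear (0,2): R0 −= (6)R2 → (1, 0, 0, 0, 1)
  clear (1,2): R1 −= (3)R2 → (0, 1, 0, 1, 5)
  clear (3,2): R3 −= (4)R2 → (0, 0, 0, 5, 4)
pivot(3,3)=5: scale R3 → (0, 0, 0, 1, 5)
  clear (1,3): R1 −= (1)R3 → (0, 1, 0, 0, 0)
  clear (2,3): R2 −= (4)R3 → (0, 0, 1, 0, 6)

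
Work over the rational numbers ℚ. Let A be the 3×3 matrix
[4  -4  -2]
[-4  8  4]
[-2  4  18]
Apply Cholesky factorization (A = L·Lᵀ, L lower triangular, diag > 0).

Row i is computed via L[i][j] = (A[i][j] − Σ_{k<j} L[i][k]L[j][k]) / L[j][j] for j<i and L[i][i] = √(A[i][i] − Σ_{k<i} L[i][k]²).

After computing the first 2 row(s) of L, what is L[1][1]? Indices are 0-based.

L[1][1] = 2

Step 1: L[0][0] = √(4) = 2.
  L[1][0] = (-4) / L[0][0] = -2.
Step 2: L[1][1] = √(4) = 2.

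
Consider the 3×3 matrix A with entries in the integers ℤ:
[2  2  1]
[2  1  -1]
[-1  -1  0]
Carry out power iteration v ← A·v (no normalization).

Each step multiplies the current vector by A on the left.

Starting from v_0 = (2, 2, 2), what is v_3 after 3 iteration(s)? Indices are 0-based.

v_0 = (2, 2, 2).
v_1 = A·v_0 = (10, 4, -4).
v_2 = A·v_1 = (24, 28, -14).
v_3 = A·v_2 = (90, 90, -52).

v_3 = (90, 90, -52)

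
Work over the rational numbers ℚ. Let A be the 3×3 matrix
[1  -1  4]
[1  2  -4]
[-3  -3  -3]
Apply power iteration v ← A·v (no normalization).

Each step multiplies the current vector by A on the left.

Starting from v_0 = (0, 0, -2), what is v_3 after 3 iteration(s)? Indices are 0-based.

v_3 = (-48, 48, 78)

v_0 = (0, 0, -2).
v_1 = A·v_0 = (-8, 8, 6).
v_2 = A·v_1 = (8, -16, -18).
v_3 = A·v_2 = (-48, 48, 78).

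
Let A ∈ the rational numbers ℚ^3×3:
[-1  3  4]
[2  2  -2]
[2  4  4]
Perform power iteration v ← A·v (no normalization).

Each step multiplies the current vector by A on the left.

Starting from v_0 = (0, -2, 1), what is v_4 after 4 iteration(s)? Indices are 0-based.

v_0 = (0, -2, 1).
v_1 = A·v_0 = (-2, -6, -4).
v_2 = A·v_1 = (-32, -8, -44).
v_3 = A·v_2 = (-168, 8, -272).
v_4 = A·v_3 = (-896, 224, -1392).

v_4 = (-896, 224, -1392)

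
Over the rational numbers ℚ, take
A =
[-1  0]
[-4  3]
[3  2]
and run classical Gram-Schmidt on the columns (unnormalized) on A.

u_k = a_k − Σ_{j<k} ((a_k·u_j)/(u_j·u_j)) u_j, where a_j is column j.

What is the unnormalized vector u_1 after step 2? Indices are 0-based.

u_1 = (-3/13, 27/13, 35/13)

Step 1: u_0 = a_0 = (-1, -4, 3).
Step 2: u_1 = a_1 − (-3/13)·u_0 = (-3/13, 27/13, 35/13).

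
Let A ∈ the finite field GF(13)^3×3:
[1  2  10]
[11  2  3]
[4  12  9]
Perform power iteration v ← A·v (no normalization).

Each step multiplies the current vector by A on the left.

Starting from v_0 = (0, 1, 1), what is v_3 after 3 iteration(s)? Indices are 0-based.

v_0 = (0, 1, 1).
v_1 = A·v_0 = (12, 5, 8).
v_2 = A·v_1 = (11, 10, 11).
v_3 = A·v_2 = (11, 5, 3).

v_3 = (11, 5, 3)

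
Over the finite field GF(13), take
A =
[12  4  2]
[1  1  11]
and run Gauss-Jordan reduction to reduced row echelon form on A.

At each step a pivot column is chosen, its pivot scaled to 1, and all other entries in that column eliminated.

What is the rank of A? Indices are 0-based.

[1] R0 /= 12  ⇒  (1, 9, 11)
     R1 -= 1·R0  ⇒  (0, 5, 0)
[2] R1 /= 5  ⇒  (0, 1, 0)
     R0 -= 9·R1  ⇒  (1, 0, 11)

rank = 2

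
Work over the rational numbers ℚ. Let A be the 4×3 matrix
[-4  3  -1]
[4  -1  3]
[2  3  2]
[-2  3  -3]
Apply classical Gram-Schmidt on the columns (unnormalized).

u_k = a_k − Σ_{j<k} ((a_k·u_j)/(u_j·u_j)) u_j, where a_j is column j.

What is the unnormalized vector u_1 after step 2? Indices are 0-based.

Step 1: u_0 = a_0 = (-4, 4, 2, -2).
Step 2: u_1 = a_1 − (-2/5)·u_0 = (7/5, 3/5, 19/5, 11/5).

u_1 = (7/5, 3/5, 19/5, 11/5)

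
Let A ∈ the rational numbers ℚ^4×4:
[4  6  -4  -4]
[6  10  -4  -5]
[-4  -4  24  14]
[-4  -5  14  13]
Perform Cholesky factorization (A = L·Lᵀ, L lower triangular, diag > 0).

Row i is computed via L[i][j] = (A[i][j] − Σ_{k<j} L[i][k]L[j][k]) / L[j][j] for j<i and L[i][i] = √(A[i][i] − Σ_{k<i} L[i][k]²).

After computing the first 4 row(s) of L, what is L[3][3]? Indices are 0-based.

L[3][3] = 2

Step 1: L[0][0] = √(4) = 2.
  L[1][0] = (6) / L[0][0] = 3.
Step 2: L[1][1] = √(1) = 1.
  L[2][0] = (-4) / L[0][0] = -2.
  L[2][1] = (2) / L[1][1] = 2.
Step 3: L[2][2] = √(16) = 4.
  L[3][0] = (-4) / L[0][0] = -2.
  L[3][1] = (1) / L[1][1] = 1.
  L[3][2] = (8) / L[2][2] = 2.
Step 4: L[3][3] = √(4) = 2.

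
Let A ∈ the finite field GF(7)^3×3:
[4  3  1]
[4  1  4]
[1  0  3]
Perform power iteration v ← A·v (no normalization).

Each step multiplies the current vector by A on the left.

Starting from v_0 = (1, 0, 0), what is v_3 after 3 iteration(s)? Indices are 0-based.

v_0 = (1, 0, 0).
v_1 = A·v_0 = (4, 4, 1).
v_2 = A·v_1 = (1, 3, 0).
v_3 = A·v_2 = (6, 0, 1).

v_3 = (6, 0, 1)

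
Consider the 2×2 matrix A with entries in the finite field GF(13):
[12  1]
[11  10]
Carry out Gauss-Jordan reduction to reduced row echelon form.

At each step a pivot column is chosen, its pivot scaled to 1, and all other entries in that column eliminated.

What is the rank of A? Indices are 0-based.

rank = 2

pivot(0,0)=12: scale R0 → (1, 12)
  clear (1,0): R1 −= (11)R0 → (0, 8)
pivot(1,1)=8: scale R1 → (0, 1)
  clear (0,1): R0 −= (12)R1 → (1, 0)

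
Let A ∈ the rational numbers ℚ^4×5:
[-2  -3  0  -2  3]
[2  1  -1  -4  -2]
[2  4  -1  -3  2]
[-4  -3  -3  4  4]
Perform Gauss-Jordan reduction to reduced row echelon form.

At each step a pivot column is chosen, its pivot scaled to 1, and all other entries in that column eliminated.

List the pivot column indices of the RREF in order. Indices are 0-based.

[1] R0 /= -2  ⇒  (1, 3/2, 0, 1, -3/2)
     R1 -= 2·R0  ⇒  (0, -2, -1, -6, 1)
     R2 -= 2·R0  ⇒  (0, 1, -1, -5, 5)
     R3 -= -4·R0  ⇒  (0, 3, -3, 8, -2)
[2] R1 /= -2  ⇒  (0, 1, 1/2, 3, -1/2)
     R0 -= 3/2·R1  ⇒  (1, 0, -3/4, -7/2, -3/4)
     R2 -= 1·R1  ⇒  (0, 0, -3/2, -8, 11/2)
     R3 -= 3·R1  ⇒  (0, 0, -9/2, -1, -1/2)
[3] R2 /= -3/2  ⇒  (0, 0, 1, 16/3, -11/3)
     R0 -= -3/4·R2  ⇒  (1, 0, 0, 1/2, -7/2)
     R1 -= 1/2·R2  ⇒  (0, 1, 0, 1/3, 4/3)
     R3 -= -9/2·R2  ⇒  (0, 0, 0, 23, -17)
[4] R3 /= 23  ⇒  (0, 0, 0, 1, -17/23)
     R0 -= 1/2·R3  ⇒  (1, 0, 0, 0, -72/23)
     R1 -= 1/3·R3  ⇒  (0, 1, 0, 0, 109/69)
     R2 -= 16/3·R3  ⇒  (0, 0, 1, 0, 19/69)

pivot columns: 0, 1, 2, 3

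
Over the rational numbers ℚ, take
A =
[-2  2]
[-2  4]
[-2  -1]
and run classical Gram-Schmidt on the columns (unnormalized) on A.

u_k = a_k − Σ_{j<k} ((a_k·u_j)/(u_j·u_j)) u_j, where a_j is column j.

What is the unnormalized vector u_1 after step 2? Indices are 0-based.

u_1 = (1/3, 7/3, -8/3)

Step 1: u_0 = a_0 = (-2, -2, -2).
Step 2: u_1 = a_1 − (-5/6)·u_0 = (1/3, 7/3, -8/3).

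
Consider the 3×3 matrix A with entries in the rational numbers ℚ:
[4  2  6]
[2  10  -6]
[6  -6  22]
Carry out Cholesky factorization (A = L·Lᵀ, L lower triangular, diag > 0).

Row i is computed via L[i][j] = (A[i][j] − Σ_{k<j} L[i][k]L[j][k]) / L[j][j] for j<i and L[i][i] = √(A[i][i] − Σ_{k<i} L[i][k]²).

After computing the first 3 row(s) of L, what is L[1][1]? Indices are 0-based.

Step 1: L[0][0] = √(4) = 2.
  L[1][0] = (2) / L[0][0] = 1.
Step 2: L[1][1] = √(9) = 3.
  L[2][0] = (6) / L[0][0] = 3.
  L[2][1] = (-9) / L[1][1] = -3.
Step 3: L[2][2] = √(4) = 2.

L[1][1] = 3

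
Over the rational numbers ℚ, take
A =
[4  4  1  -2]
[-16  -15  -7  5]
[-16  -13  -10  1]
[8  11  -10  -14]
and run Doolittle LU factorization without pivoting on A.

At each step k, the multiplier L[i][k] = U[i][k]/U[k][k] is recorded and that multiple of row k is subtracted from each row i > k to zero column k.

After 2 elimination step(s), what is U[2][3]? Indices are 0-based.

Step 1: pivot at (0,0) is 4.
  row1 ← row1 − (-4)·row0  ⇒  L[1][0]=-4, U row1=(0, 1, -3, -3)
  row2 ← row2 − (-4)·row0  ⇒  L[2][0]=-4, U row2=(0, 3, -6, -7)
  row3 ← row3 − (2)·row0  ⇒  L[3][0]=2, U row3=(0, 3, -12, -10)
Step 2: pivot at (1,1) is 1.
  row2 ← row2 − (3)·row1  ⇒  L[2][1]=3, U row2=(0, 0, 3, 2)
  row3 ← row3 − (3)·row1  ⇒  L[3][1]=3, U row3=(0, 0, -3, -1)

U[2][3] = 2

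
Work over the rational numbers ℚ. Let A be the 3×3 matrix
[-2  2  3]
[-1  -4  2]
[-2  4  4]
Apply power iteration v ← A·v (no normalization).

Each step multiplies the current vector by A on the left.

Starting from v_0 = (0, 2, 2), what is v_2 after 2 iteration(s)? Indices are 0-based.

v_2 = (20, 38, 28)

v_0 = (0, 2, 2).
v_1 = A·v_0 = (10, -4, 16).
v_2 = A·v_1 = (20, 38, 28).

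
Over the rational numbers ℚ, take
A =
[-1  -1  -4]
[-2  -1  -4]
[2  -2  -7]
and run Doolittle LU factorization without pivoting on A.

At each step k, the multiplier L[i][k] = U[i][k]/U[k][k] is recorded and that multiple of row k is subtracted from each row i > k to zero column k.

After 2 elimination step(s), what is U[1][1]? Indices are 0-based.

U[1][1] = 1

k=0: U[0][0]=-1
  eliminate (1,0): mult=2, new row 1: (0, 1, 4); set L[1][0]=2
  eliminate (2,0): mult=-2, new row 2: (0, -4, -15); set L[2][0]=-2
k=1: U[1][1]=1
  eliminate (2,1): mult=-4, new row 2: (0, 0, 1); set L[2][1]=-4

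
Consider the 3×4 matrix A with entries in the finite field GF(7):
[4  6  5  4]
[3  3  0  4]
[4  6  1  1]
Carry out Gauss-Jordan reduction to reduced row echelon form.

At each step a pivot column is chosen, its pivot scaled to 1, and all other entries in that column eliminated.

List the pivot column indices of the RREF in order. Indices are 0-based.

step 1: normalize row 0 (÷4) = (1, 5, 3, 1)
  row 1: subtract 3×row0 = (0, 2, 5, 1)
  row 2: subtract 4×row0 = (0, 0, 3, 4)
step 2: normalize row 1 (÷2) = (0, 1, 6, 4)
  row 0: subtract 5×row1 = (1, 0, 1, 2)
step 3: normalize row 2 (÷3) = (0, 0, 1, 6)
  row 0: subtract 1×row2 = (1, 0, 0, 3)
  row 1: subtract 6×row2 = (0, 1, 0, 3)

pivot columns: 0, 1, 2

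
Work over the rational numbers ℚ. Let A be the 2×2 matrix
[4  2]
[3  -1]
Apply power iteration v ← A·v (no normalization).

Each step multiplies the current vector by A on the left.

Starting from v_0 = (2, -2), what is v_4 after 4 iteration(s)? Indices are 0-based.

v_0 = (2, -2).
v_1 = A·v_0 = (4, 8).
v_2 = A·v_1 = (32, 4).
v_3 = A·v_2 = (136, 92).
v_4 = A·v_3 = (728, 316).

v_4 = (728, 316)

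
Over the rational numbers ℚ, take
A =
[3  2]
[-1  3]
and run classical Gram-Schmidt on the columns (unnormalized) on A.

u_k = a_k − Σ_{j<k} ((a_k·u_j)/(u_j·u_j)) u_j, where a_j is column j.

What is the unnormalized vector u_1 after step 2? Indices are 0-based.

Step 1: u_0 = a_0 = (3, -1).
Step 2: u_1 = a_1 − (3/10)·u_0 = (11/10, 33/10).

u_1 = (11/10, 33/10)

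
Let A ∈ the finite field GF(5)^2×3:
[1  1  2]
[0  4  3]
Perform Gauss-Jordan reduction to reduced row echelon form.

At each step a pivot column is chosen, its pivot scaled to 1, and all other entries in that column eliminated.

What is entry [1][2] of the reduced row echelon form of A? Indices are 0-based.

pivot(0,0)=1: scale R0 → (1, 1, 2)
pivot(1,1)=4: scale R1 → (0, 1, 2)
  clear (0,1): R0 −= (1)R1 → (1, 0, 0)

M[1][2] = 2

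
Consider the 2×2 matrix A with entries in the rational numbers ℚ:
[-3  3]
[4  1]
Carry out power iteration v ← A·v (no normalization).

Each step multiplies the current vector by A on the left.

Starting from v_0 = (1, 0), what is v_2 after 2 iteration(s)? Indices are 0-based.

v_0 = (1, 0).
v_1 = A·v_0 = (-3, 4).
v_2 = A·v_1 = (21, -8).

v_2 = (21, -8)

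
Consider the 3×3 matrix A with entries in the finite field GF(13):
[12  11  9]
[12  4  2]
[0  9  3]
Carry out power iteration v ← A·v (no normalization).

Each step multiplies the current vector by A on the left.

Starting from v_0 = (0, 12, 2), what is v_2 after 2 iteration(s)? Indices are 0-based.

v_2 = (5, 0, 4)

v_0 = (0, 12, 2).
v_1 = A·v_0 = (7, 0, 10).
v_2 = A·v_1 = (5, 0, 4).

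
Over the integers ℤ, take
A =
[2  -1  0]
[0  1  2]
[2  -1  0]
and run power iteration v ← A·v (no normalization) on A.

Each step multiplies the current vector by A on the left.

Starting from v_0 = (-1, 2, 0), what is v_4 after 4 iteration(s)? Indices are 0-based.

v_0 = (-1, 2, 0).
v_1 = A·v_0 = (-4, 2, -4).
v_2 = A·v_1 = (-10, -6, -10).
v_3 = A·v_2 = (-14, -26, -14).
v_4 = A·v_3 = (-2, -54, -2).

v_4 = (-2, -54, -2)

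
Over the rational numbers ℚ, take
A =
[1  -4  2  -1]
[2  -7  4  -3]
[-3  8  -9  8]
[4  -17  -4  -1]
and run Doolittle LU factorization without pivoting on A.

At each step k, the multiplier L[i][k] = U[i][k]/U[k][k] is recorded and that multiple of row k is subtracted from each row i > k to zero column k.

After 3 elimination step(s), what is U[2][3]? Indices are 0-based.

Step 1: pivot at (0,0) is 1.
  row1 ← row1 − (2)·row0  ⇒  L[1][0]=2, U row1=(0, 1, 0, -1)
  row2 ← row2 − (-3)·row0  ⇒  L[2][0]=-3, U row2=(0, -4, -3, 5)
  row3 ← row3 − (4)·row0  ⇒  L[3][0]=4, U row3=(0, -1, -12, 3)
Step 2: pivot at (1,1) is 1.
  row2 ← row2 − (-4)·row1  ⇒  L[2][1]=-4, U row2=(0, 0, -3, 1)
  row3 ← row3 − (-1)·row1  ⇒  L[3][1]=-1, U row3=(0, 0, -12, 2)
Step 3: pivot at (2,2) is -3.
  row3 ← row3 − (4)·row2  ⇒  L[3][2]=4, U row3=(0, 0, 0, -2)

U[2][3] = 1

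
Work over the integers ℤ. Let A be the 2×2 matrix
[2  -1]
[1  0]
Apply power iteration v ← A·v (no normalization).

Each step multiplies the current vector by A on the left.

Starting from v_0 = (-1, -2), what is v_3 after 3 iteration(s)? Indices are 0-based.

v_0 = (-1, -2).
v_1 = A·v_0 = (0, -1).
v_2 = A·v_1 = (1, 0).
v_3 = A·v_2 = (2, 1).

v_3 = (2, 1)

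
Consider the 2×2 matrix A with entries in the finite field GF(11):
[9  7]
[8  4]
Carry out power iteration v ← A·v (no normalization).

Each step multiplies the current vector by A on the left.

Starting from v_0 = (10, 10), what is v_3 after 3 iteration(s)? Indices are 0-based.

v_0 = (10, 10).
v_1 = A·v_0 = (6, 10).
v_2 = A·v_1 = (3, 0).
v_3 = A·v_2 = (5, 2).

v_3 = (5, 2)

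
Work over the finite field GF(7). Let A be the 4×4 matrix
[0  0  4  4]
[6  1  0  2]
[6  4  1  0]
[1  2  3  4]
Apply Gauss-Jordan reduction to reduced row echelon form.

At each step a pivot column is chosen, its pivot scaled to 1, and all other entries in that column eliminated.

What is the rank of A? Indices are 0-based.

[1] R0 <-> R1
[1] R0 /= 6  ⇒  (1, 6, 0, 5)
     R2 -= 6·R0  ⇒  (0, 3, 1, 5)
     R3 -= 1·R0  ⇒  (0, 3, 3, 6)
[2] R1 <-> R2
[2] R1 /= 3  ⇒  (0, 1, 5, 4)
     R0 -= 6·R1  ⇒  (1, 0, 5, 2)
     R3 -= 3·R1  ⇒  (0, 0, 2, 1)
[3] R2 /= 4  ⇒  (0, 0, 1, 1)
     R0 -= 5·R2  ⇒  (1, 0, 0, 4)
     R1 -= 5·R2  ⇒  (0, 1, 0, 6)
     R3 -= 2·R2  ⇒  (0, 0, 0, 6)
[4] R3 /= 6  ⇒  (0, 0, 0, 1)
     R0 -= 4·R3  ⇒  (1, 0, 0, 0)
     R1 -= 6·R3  ⇒  (0, 1, 0, 0)
     R2 -= 1·R3  ⇒  (0, 0, 1, 0)

rank = 4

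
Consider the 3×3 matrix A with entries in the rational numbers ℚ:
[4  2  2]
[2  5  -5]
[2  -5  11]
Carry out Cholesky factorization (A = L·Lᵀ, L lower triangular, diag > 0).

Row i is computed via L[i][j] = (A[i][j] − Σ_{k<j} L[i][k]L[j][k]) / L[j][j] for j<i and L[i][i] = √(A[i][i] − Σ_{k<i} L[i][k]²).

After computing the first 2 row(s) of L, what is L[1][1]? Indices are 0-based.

L[1][1] = 2

Step 1: L[0][0] = √(4) = 2.
  L[1][0] = (2) / L[0][0] = 1.
Step 2: L[1][1] = √(4) = 2.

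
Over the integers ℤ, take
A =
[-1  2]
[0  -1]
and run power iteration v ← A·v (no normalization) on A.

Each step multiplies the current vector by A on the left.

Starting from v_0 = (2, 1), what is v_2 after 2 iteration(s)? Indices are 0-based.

v_0 = (2, 1).
v_1 = A·v_0 = (0, -1).
v_2 = A·v_1 = (-2, 1).

v_2 = (-2, 1)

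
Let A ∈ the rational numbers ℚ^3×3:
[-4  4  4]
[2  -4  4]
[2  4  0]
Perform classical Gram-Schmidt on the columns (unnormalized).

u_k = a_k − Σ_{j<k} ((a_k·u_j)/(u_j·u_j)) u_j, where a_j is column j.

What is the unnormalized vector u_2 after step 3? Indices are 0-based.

Step 1: u_0 = a_0 = (-4, 2, 2).
Step 2: u_1 = a_1 − (-2/3)·u_0 = (4/3, -8/3, 16/3).
Step 3: u_2 = a_2 − (-1/3)·u_0 − (-1/7)·u_1 = (20/7, 30/7, 10/7).

u_2 = (20/7, 30/7, 10/7)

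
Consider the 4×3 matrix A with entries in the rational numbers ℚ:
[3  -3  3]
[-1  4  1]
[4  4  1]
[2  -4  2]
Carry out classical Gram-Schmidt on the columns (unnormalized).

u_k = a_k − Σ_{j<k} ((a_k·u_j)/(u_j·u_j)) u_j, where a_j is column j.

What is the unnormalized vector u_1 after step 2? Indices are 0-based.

u_1 = (-5/2, 23/6, 14/3, -11/3)

Step 1: u_0 = a_0 = (3, -1, 4, 2).
Step 2: u_1 = a_1 − (-1/6)·u_0 = (-5/2, 23/6, 14/3, -11/3).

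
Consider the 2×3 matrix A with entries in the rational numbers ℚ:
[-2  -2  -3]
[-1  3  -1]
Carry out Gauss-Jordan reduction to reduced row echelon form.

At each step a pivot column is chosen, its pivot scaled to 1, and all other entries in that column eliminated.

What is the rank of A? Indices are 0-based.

rank = 2

[1] R0 /= -2  ⇒  (1, 1, 3/2)
     R1 -= -1·R0  ⇒  (0, 4, 1/2)
[2] R1 /= 4  ⇒  (0, 1, 1/8)
     R0 -= 1·R1  ⇒  (1, 0, 11/8)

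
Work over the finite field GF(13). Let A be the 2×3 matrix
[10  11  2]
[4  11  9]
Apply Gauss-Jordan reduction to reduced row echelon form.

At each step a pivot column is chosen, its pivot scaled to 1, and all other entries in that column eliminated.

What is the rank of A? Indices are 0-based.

pivot(0,0)=10: scale R0 → (1, 5, 8)
  clear (1,0): R1 −= (4)R0 → (0, 4, 3)
pivot(1,1)=4: scale R1 → (0, 1, 4)
  clear (0,1): R0 −= (5)R1 → (1, 0, 1)

rank = 2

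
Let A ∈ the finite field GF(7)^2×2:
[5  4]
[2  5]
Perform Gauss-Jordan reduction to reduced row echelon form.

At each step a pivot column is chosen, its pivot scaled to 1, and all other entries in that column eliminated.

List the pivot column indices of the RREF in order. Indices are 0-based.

[1] R0 /= 5  ⇒  (1, 5)
     R1 -= 2·R0  ⇒  (0, 2)
[2] R1 /= 2  ⇒  (0, 1)
     R0 -= 5·R1  ⇒  (1, 0)

pivot columns: 0, 1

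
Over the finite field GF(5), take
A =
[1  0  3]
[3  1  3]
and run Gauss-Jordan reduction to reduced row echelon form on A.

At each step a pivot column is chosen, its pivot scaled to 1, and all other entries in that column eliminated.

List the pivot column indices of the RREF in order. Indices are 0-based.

[1] R0 /= 1  ⇒  (1, 0, 3)
     R1 -= 3·R0  ⇒  (0, 1, 4)
[2] R1 /= 1  ⇒  (0, 1, 4)

pivot columns: 0, 1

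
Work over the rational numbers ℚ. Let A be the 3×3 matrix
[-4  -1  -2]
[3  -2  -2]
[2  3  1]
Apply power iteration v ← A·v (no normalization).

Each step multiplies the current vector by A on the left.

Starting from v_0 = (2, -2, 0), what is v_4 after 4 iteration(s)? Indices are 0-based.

v_0 = (2, -2, 0).
v_1 = A·v_0 = (-6, 10, -2).
v_2 = A·v_1 = (18, -34, 16).
v_3 = A·v_2 = (-70, 90, -50).
v_4 = A·v_3 = (290, -290, 80).

v_4 = (290, -290, 80)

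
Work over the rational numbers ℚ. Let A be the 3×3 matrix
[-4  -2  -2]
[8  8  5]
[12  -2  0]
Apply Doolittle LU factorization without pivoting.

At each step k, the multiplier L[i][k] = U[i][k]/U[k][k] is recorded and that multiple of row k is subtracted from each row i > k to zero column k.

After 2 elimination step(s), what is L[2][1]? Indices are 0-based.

[col 0] pivot -4
  R1 -= -2*R0 → (0, 4, 1)  (L[1][0] := -2)
  R2 -= -3*R0 → (0, -8, -6)  (L[2][0] := -3)
[col 1] pivot 4
  R2 -= -2*R1 → (0, 0, -4)  (L[2][1] := -2)

L[2][1] = -2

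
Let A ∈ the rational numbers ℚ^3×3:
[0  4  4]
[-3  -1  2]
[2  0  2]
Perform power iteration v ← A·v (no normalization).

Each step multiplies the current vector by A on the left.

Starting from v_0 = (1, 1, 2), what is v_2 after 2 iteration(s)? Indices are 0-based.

v_0 = (1, 1, 2).
v_1 = A·v_0 = (12, 0, 6).
v_2 = A·v_1 = (24, -24, 36).

v_2 = (24, -24, 36)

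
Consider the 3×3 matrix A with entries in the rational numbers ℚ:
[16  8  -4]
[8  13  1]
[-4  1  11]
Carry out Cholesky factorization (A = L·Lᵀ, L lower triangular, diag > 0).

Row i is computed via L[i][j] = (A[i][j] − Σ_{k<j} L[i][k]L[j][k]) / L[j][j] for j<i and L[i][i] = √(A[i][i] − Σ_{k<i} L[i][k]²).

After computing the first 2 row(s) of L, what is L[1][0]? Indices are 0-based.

L[1][0] = 2

Step 1: L[0][0] = √(16) = 4.
  L[1][0] = (8) / L[0][0] = 2.
Step 2: L[1][1] = √(9) = 3.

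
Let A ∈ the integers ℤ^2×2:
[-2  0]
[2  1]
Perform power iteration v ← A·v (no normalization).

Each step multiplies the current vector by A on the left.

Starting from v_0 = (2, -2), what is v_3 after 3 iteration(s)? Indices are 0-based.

v_0 = (2, -2).
v_1 = A·v_0 = (-4, 2).
v_2 = A·v_1 = (8, -6).
v_3 = A·v_2 = (-16, 10).

v_3 = (-16, 10)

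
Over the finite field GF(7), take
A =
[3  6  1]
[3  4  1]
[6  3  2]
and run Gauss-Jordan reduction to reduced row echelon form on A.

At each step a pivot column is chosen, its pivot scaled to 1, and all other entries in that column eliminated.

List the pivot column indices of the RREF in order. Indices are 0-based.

pivot columns: 0, 1

[1] R0 /= 3  ⇒  (1, 2, 5)
     R1 -= 3·R0  ⇒  (0, 5, 0)
     R2 -= 6·R0  ⇒  (0, 5, 0)
[2] R1 /= 5  ⇒  (0, 1, 0)
     R0 -= 2·R1  ⇒  (1, 0, 5)
     R2 -= 5·R1  ⇒  (0, 0, 0)
column 2 empty below row 2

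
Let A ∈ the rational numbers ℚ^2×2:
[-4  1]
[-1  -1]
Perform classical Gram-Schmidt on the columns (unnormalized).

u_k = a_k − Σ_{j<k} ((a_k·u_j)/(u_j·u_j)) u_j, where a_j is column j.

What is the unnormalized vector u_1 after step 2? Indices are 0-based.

Step 1: u_0 = a_0 = (-4, -1).
Step 2: u_1 = a_1 − (-3/17)·u_0 = (5/17, -20/17).

u_1 = (5/17, -20/17)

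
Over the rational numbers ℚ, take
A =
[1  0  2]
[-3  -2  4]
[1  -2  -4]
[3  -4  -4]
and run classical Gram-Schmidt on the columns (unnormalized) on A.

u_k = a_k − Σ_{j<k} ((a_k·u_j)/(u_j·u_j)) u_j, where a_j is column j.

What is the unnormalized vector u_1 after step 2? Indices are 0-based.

u_1 = (2/5, -16/5, -8/5, -14/5)

Step 1: u_0 = a_0 = (1, -3, 1, 3).
Step 2: u_1 = a_1 − (-2/5)·u_0 = (2/5, -16/5, -8/5, -14/5).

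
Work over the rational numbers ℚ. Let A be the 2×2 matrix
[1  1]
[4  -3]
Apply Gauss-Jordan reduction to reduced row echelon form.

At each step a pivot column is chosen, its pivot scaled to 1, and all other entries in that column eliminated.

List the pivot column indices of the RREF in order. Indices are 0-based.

pivot(0,0)=1: scale R0 → (1, 1)
  clear (1,0): R1 −= (4)R0 → (0, -7)
pivot(1,1)=-7: scale R1 → (0, 1)
  clear (0,1): R0 −= (1)R1 → (1, 0)

pivot columns: 0, 1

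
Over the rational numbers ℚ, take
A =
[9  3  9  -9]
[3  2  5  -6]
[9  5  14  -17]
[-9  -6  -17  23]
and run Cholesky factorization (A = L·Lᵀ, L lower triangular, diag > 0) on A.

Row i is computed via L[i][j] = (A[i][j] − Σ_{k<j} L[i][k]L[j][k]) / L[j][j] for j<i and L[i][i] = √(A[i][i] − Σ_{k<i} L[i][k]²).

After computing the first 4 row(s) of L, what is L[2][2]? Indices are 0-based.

L[2][2] = 1

Step 1: L[0][0] = √(9) = 3.
  L[1][0] = (3) / L[0][0] = 1.
Step 2: L[1][1] = √(1) = 1.
  L[2][0] = (9) / L[0][0] = 3.
  L[2][1] = (2) / L[1][1] = 2.
Step 3: L[2][2] = √(1) = 1.
  L[3][0] = (-9) / L[0][0] = -3.
  L[3][1] = (-3) / L[1][1] = -3.
  L[3][2] = (-2) / L[2][2] = -2.
Step 4: L[3][3] = √(1) = 1.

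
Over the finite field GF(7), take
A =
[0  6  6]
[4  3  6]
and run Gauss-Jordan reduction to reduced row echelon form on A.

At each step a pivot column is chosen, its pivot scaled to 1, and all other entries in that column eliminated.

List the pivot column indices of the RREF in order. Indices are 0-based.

pivot columns: 0, 1

[1] R0 <-> R1
[1] R0 /= 4  ⇒  (1, 6, 5)
[2] R1 /= 6  ⇒  (0, 1, 1)
     R0 -= 6·R1  ⇒  (1, 0, 6)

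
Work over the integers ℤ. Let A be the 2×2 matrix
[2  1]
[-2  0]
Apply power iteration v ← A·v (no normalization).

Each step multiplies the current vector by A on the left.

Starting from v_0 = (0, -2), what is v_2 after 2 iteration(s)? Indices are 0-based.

v_2 = (-4, 4)

v_0 = (0, -2).
v_1 = A·v_0 = (-2, 0).
v_2 = A·v_1 = (-4, 4).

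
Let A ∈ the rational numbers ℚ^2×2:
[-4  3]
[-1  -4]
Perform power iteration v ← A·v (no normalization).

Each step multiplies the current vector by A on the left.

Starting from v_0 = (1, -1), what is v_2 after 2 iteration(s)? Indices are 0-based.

v_0 = (1, -1).
v_1 = A·v_0 = (-7, 3).
v_2 = A·v_1 = (37, -5).

v_2 = (37, -5)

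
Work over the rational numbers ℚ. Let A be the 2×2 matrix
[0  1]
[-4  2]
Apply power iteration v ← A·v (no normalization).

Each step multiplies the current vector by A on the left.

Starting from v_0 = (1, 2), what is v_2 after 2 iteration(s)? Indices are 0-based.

v_0 = (1, 2).
v_1 = A·v_0 = (2, 0).
v_2 = A·v_1 = (0, -8).

v_2 = (0, -8)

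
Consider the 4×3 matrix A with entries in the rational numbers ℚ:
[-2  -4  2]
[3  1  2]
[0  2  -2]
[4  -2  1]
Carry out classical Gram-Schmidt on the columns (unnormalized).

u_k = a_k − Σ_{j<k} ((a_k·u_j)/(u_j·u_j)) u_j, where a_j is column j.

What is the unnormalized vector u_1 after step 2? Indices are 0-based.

Step 1: u_0 = a_0 = (-2, 3, 0, 4).
Step 2: u_1 = a_1 − (3/29)·u_0 = (-110/29, 20/29, 2, -70/29).

u_1 = (-110/29, 20/29, 2, -70/29)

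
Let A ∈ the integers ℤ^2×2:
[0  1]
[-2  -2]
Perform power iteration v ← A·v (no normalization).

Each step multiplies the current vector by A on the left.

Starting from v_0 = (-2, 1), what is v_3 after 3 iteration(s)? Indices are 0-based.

v_0 = (-2, 1).
v_1 = A·v_0 = (1, 2).
v_2 = A·v_1 = (2, -6).
v_3 = A·v_2 = (-6, 8).

v_3 = (-6, 8)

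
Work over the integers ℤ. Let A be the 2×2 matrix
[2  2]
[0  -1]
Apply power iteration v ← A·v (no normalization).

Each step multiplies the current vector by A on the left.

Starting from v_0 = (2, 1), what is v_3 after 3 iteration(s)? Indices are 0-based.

v_0 = (2, 1).
v_1 = A·v_0 = (6, -1).
v_2 = A·v_1 = (10, 1).
v_3 = A·v_2 = (22, -1).

v_3 = (22, -1)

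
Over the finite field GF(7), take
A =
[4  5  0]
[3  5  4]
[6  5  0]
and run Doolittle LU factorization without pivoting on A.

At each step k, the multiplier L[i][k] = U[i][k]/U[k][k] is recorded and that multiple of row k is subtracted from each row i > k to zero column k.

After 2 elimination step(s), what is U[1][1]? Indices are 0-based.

[col 0] pivot 4
  R1 -= 6*R0 → (0, 3, 4)  (L[1][0] := 6)
  R2 -= 5*R0 → (0, 1, 0)  (L[2][0] := 5)
[col 1] pivot 3
  R2 -= 5*R1 → (0, 0, 1)  (L[2][1] := 5)

U[1][1] = 3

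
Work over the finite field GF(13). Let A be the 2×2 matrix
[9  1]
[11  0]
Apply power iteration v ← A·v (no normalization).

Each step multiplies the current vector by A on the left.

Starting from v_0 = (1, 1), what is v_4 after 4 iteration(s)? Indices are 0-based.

v_4 = (12, 3)

v_0 = (1, 1).
v_1 = A·v_0 = (10, 11).
v_2 = A·v_1 = (10, 6).
v_3 = A·v_2 = (5, 6).
v_4 = A·v_3 = (12, 3).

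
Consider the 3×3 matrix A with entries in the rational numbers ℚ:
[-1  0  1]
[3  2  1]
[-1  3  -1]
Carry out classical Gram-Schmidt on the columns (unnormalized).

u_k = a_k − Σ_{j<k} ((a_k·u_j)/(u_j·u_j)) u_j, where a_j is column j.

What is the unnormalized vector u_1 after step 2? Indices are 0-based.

u_1 = (3/11, 13/11, 36/11)

Step 1: u_0 = a_0 = (-1, 3, -1).
Step 2: u_1 = a_1 − (3/11)·u_0 = (3/11, 13/11, 36/11).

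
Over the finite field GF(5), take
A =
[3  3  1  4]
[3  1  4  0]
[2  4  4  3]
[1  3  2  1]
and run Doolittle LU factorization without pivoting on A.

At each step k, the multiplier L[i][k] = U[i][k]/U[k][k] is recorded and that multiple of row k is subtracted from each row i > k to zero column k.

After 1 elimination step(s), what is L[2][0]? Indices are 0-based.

L[2][0] = 4

k=0: U[0][0]=3
  eliminate (1,0): mult=1, new row 1: (0, 3, 3, 1); set L[1][0]=1
  eliminate (2,0): mult=4, new row 2: (0, 2, 0, 2); set L[2][0]=4
  eliminate (3,0): mult=2, new row 3: (0, 2, 0, 3); set L[3][0]=2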